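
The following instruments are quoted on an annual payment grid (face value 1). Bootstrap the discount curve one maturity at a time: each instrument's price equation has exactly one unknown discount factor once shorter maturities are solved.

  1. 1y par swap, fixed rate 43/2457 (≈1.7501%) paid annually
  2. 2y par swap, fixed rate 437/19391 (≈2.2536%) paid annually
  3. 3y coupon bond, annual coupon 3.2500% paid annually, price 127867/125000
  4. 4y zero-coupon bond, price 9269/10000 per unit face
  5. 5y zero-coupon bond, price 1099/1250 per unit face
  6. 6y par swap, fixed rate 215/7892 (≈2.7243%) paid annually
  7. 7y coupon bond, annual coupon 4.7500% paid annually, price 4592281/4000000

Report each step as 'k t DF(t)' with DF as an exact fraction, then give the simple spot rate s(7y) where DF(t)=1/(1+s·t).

1 1 2457/2500
2 2 9563/10000
3 3 9297/10000
4 4 9269/10000
5 5 1099/1250
6 6 1699/2000
7 7 1691/2000
s(7y) = (1/(1691/2000) − 1)/(7) = 309/11837 ≈ 2.6105%

step 1 [1y] swap r/1=43/2457: DF=(1 − 43/2457·(0))/(1+43/2457) = 2457/2500 ≈ 0.982800
step 2 [2y] swap r/1=437/19391: DF=(1 − 437/19391·(0.982800))/(1+437/19391) = 9563/10000 ≈ 0.956300
step 3 [3y] bond c/1=13/400: DF=(127867/125000 − 13/400·(0.982800+0.956300))/(1+13/400) = 9297/10000 ≈ 0.929700
step 4 [4y] zero: DF = P = 9269/10000 ≈ 0.926900
step 5 [5y] zero: DF = P = 1099/1250 ≈ 0.879200
step 6 [6y] swap r/1=215/7892: DF=(1 − 215/7892·(0.982800+0.956300+0.929700+0.926900+0.879200))/(1+215/7892) = 1699/2000 ≈ 0.849500
step 7 [7y] bond c/1=19/400: DF=(4592281/4000000 − 19/400·(0.982800+0.956300+0.929700+0.926900+0.879200+0.849500))/(1+19/400) = 1691/2000 ≈ 0.845500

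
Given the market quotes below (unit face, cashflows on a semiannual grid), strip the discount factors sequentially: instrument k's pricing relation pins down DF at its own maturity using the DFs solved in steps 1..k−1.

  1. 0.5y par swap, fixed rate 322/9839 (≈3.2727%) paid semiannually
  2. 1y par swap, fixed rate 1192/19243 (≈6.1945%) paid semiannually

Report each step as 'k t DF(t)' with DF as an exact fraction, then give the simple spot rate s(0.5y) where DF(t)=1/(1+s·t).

step 1 [0.5y] swap r/2=161/9839: DF=(1 − 161/9839·(0))/(1+161/9839) = 9839/10000 ≈ 0.983900
step 2 [1y] swap r/2=596/19243: DF=(1 − 596/19243·(0.983900))/(1+596/19243) = 2351/2500 ≈ 0.940400

1 1/2 9839/10000
2 1 2351/2500
s(0.5y) = (1/(9839/10000) − 1)/(1/2) = 322/9839 ≈ 3.2727%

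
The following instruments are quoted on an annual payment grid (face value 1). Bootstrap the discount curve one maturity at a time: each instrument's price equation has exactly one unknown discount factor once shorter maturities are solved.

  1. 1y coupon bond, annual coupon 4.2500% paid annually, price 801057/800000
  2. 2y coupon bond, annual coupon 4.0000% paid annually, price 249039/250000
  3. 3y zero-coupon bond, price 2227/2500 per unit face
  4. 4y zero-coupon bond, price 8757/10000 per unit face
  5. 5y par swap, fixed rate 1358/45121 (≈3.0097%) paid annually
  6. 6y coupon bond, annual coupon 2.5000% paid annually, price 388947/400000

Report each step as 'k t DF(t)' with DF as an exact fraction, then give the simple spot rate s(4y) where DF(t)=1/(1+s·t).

1 1 1921/2000
2 2 9209/10000
3 3 2227/2500
4 4 8757/10000
5 5 4321/5000
6 6 4193/5000
s(4y) = (1/(8757/10000) − 1)/(4) = 1243/35028 ≈ 3.5486%

step 1 [1y] bond c/1=17/400: DF=(801057/800000 − 17/400·(0))/(1+17/400) = 1921/2000 ≈ 0.960500
step 2 [2y] bond c/1=1/25: DF=(249039/250000 − 1/25·(0.960500))/(1+1/25) = 9209/10000 ≈ 0.920900
step 3 [3y] zero: DF = P = 2227/2500 ≈ 0.890800
step 4 [4y] zero: DF = P = 8757/10000 ≈ 0.875700
step 5 [5y] swap r/1=1358/45121: DF=(1 − 1358/45121·(0.960500+0.920900+0.890800+0.875700))/(1+1358/45121) = 4321/5000 ≈ 0.864200
step 6 [6y] bond c/1=1/40: DF=(388947/400000 − 1/40·(0.960500+0.920900+0.890800+0.875700+0.864200))/(1+1/40) = 4193/5000 ≈ 0.838600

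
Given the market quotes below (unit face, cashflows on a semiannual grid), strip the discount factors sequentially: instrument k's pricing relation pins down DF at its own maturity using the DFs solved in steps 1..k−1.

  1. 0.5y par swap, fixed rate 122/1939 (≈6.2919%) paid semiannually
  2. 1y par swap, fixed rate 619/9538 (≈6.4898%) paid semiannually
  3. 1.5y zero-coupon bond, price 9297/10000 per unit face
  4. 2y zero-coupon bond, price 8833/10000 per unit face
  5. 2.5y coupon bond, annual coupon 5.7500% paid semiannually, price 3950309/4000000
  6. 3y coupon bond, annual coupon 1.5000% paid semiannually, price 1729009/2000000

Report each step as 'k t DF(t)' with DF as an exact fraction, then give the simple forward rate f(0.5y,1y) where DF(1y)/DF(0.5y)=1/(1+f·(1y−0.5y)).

1 1/2 1939/2000
2 1 9381/10000
3 3/2 9297/10000
4 2 8833/10000
5 5/2 107/125
6 3 103/125
f(0.5y,1y) = ((1939/2000)/(9381/10000) − 1)/(1/2) = 628/9381 ≈ 6.6944%

step 1 [0.5y] swap r/2=61/1939: DF=(1 − 61/1939·(0))/(1+61/1939) = 1939/2000 ≈ 0.969500
step 2 [1y] swap r/2=619/19076: DF=(1 − 619/19076·(0.969500))/(1+619/19076) = 9381/10000 ≈ 0.938100
step 3 [1.5y] zero: DF = P = 9297/10000 ≈ 0.929700
step 4 [2y] zero: DF = P = 8833/10000 ≈ 0.883300
step 5 [2.5y] bond c/2=23/800: DF=(3950309/4000000 − 23/800·(0.969500+0.938100+0.929700+0.883300))/(1+23/800) = 107/125 ≈ 0.856000
step 6 [3y] bond c/2=3/400: DF=(1729009/2000000 − 3/400·(0.969500+0.938100+0.929700+0.883300+0.856000))/(1+3/400) = 103/125 ≈ 0.824000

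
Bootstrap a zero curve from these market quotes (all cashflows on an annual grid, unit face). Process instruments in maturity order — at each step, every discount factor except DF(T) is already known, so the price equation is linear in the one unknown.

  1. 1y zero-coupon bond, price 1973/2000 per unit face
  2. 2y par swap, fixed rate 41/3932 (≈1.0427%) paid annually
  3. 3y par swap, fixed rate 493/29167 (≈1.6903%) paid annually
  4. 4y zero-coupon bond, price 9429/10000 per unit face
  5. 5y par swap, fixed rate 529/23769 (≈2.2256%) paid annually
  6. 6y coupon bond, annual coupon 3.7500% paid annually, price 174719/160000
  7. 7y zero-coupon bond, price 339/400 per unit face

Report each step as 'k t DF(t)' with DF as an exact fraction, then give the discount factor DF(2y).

1 1 1973/2000
2 2 1959/2000
3 3 9507/10000
4 4 9429/10000
5 5 4471/5000
6 6 8807/10000
7 7 339/400
DF(2y) = 1959/2000 ≈ 0.979500

step 1 [1y] zero: DF = P = 1973/2000 ≈ 0.986500
step 2 [2y] swap r/1=41/3932: DF=(1 − 41/3932·(0.986500))/(1+41/3932) = 1959/2000 ≈ 0.979500
step 3 [3y] swap r/1=493/29167: DF=(1 − 493/29167·(0.986500+0.979500))/(1+493/29167) = 9507/10000 ≈ 0.950700
step 4 [4y] zero: DF = P = 9429/10000 ≈ 0.942900
step 5 [5y] swap r/1=529/23769: DF=(1 − 529/23769·(0.986500+0.979500+0.950700+0.942900))/(1+529/23769) = 4471/5000 ≈ 0.894200
step 6 [6y] bond c/1=3/80: DF=(174719/160000 − 3/80·(0.986500+0.979500+0.950700+0.942900+0.894200))/(1+3/80) = 8807/10000 ≈ 0.880700
step 7 [7y] zero: DF = P = 339/400 ≈ 0.847500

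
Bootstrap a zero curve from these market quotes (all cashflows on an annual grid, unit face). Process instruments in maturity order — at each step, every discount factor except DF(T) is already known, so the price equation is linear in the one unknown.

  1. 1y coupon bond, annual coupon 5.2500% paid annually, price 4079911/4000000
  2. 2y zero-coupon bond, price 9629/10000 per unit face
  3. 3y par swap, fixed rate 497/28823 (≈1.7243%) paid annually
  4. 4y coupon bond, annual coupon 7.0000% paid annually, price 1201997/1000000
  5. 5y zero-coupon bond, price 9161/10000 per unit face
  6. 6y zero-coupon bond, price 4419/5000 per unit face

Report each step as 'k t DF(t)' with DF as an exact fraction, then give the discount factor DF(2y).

step 1 [1y] bond c/1=21/400: DF=(4079911/4000000 − 21/400·(0))/(1+21/400) = 9691/10000 ≈ 0.969100
step 2 [2y] zero: DF = P = 9629/10000 ≈ 0.962900
step 3 [3y] swap r/1=497/28823: DF=(1 − 497/28823·(0.969100+0.962900))/(1+497/28823) = 9503/10000 ≈ 0.950300
step 4 [4y] bond c/1=7/100: DF=(1201997/1000000 − 7/100·(0.969100+0.962900+0.950300))/(1+7/100) = 2337/2500 ≈ 0.934800
step 5 [5y] zero: DF = P = 9161/10000 ≈ 0.916100
step 6 [6y] zero: DF = P = 4419/5000 ≈ 0.883800

1 1 9691/10000
2 2 9629/10000
3 3 9503/10000
4 4 2337/2500
5 5 9161/10000
6 6 4419/5000
DF(2y) = 9629/10000 ≈ 0.962900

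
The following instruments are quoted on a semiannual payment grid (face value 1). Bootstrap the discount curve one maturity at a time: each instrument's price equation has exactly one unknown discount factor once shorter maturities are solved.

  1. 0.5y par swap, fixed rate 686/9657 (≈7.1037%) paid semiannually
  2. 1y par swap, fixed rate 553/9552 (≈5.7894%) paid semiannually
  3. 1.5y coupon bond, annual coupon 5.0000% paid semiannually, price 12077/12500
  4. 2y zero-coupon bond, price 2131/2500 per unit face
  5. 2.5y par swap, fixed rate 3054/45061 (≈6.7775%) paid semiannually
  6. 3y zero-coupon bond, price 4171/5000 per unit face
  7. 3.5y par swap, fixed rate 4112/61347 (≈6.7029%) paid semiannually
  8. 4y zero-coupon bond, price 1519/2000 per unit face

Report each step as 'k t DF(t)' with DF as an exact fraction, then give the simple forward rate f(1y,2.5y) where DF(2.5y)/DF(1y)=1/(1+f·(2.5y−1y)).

1 1/2 9657/10000
2 1 9447/10000
3 3/2 112/125
4 2 2131/2500
5 5/2 8473/10000
6 3 4171/5000
7 7/2 993/1250
8 4 1519/2000
f(1y,2.5y) = ((9447/10000)/(8473/10000) − 1)/(3/2) = 1948/25419 ≈ 7.6636%

step 1 [0.5y] swap r/2=343/9657: DF=(1 − 343/9657·(0))/(1+343/9657) = 9657/10000 ≈ 0.965700
step 2 [1y] swap r/2=553/19104: DF=(1 − 553/19104·(0.965700))/(1+553/19104) = 9447/10000 ≈ 0.944700
step 3 [1.5y] bond c/2=1/40: DF=(12077/12500 − 1/40·(0.965700+0.944700))/(1+1/40) = 112/125 ≈ 0.896000
step 4 [2y] zero: DF = P = 2131/2500 ≈ 0.852400
step 5 [2.5y] swap r/2=1527/45061: DF=(1 − 1527/45061·(0.965700+0.944700+0.896000+0.852400))/(1+1527/45061) = 8473/10000 ≈ 0.847300
step 6 [3y] zero: DF = P = 4171/5000 ≈ 0.834200
step 7 [3.5y] swap r/2=2056/61347: DF=(1 − 2056/61347·(0.965700+0.944700+0.896000+0.852400+0.847300+0.834200))/(1+2056/61347) = 993/1250 ≈ 0.794400
step 8 [4y] zero: DF = P = 1519/2000 ≈ 0.759500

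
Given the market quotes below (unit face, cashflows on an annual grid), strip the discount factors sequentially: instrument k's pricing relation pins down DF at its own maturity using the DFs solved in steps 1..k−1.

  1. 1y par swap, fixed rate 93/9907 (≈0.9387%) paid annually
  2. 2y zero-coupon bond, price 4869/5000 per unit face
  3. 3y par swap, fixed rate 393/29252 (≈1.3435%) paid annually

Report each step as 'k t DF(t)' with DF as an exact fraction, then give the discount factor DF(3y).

1 1 9907/10000
2 2 4869/5000
3 3 9607/10000
DF(3y) = 9607/10000 ≈ 0.960700

step 1 [1y] swap r/1=93/9907: DF=(1 − 93/9907·(0))/(1+93/9907) = 9907/10000 ≈ 0.990700
step 2 [2y] zero: DF = P = 4869/5000 ≈ 0.973800
step 3 [3y] swap r/1=393/29252: DF=(1 − 393/29252·(0.990700+0.973800))/(1+393/29252) = 9607/10000 ≈ 0.960700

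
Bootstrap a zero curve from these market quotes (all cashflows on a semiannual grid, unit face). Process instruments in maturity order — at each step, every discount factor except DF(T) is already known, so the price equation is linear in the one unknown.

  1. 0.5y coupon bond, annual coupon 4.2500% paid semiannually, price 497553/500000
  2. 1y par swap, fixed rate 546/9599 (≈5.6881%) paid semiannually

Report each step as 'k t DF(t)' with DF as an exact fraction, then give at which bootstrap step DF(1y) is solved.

1 1/2 609/625
2 1 4727/5000
DF(1y) is solved at step 2

step 1 [0.5y] bond c/2=17/800: DF=(497553/500000 − 17/800·(0))/(1+17/800) = 609/625 ≈ 0.974400
step 2 [1y] swap r/2=273/9599: DF=(1 − 273/9599·(0.974400))/(1+273/9599) = 4727/5000 ≈ 0.945400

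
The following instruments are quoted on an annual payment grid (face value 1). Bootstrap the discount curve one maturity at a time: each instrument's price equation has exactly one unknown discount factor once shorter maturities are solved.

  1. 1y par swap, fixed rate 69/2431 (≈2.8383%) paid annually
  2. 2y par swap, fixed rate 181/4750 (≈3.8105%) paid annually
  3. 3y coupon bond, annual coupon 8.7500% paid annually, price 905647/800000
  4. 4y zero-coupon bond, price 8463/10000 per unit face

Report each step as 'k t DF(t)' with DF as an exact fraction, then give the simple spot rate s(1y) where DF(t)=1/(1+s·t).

step 1 [1y] swap r/1=69/2431: DF=(1 − 69/2431·(0))/(1+69/2431) = 2431/2500 ≈ 0.972400
step 2 [2y] swap r/1=181/4750: DF=(1 − 181/4750·(0.972400))/(1+181/4750) = 2319/2500 ≈ 0.927600
step 3 [3y] bond c/1=7/80: DF=(905647/800000 − 7/80·(0.972400+0.927600))/(1+7/80) = 8881/10000 ≈ 0.888100
step 4 [4y] zero: DF = P = 8463/10000 ≈ 0.846300

1 1 2431/2500
2 2 2319/2500
3 3 8881/10000
4 4 8463/10000
s(1y) = (1/(2431/2500) − 1)/(1) = 69/2431 ≈ 2.8383%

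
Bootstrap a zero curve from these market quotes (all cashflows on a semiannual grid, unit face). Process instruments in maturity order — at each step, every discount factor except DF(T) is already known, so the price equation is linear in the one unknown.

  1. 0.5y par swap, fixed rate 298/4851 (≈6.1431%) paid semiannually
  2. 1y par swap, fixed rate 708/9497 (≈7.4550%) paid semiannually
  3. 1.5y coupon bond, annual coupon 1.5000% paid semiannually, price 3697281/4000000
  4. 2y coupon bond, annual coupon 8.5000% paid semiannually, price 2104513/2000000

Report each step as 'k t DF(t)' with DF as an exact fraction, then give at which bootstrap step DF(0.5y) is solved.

1 1/2 4851/5000
2 1 2323/2500
3 3/2 9033/10000
4 2 8951/10000
DF(0.5y) is solved at step 1

step 1 [0.5y] swap r/2=149/4851: DF=(1 − 149/4851·(0))/(1+149/4851) = 4851/5000 ≈ 0.970200
step 2 [1y] swap r/2=354/9497: DF=(1 − 354/9497·(0.970200))/(1+354/9497) = 2323/2500 ≈ 0.929200
step 3 [1.5y] bond c/2=3/400: DF=(3697281/4000000 − 3/400·(0.970200+0.929200))/(1+3/400) = 9033/10000 ≈ 0.903300
step 4 [2y] bond c/2=17/400: DF=(2104513/2000000 − 17/400·(0.970200+0.929200+0.903300))/(1+17/400) = 8951/10000 ≈ 0.895100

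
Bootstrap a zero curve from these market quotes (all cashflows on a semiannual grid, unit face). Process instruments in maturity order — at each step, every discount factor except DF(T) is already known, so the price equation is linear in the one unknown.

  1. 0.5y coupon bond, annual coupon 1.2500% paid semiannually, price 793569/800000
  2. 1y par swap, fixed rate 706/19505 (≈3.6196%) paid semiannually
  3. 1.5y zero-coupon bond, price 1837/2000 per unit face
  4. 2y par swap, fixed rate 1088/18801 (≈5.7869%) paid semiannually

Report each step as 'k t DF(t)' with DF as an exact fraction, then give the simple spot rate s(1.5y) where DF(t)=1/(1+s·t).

step 1 [0.5y] bond c/2=1/160: DF=(793569/800000 − 1/160·(0))/(1+1/160) = 4929/5000 ≈ 0.985800
step 2 [1y] swap r/2=353/19505: DF=(1 − 353/19505·(0.985800))/(1+353/19505) = 9647/10000 ≈ 0.964700
step 3 [1.5y] zero: DF = P = 1837/2000 ≈ 0.918500
step 4 [2y] swap r/2=544/18801: DF=(1 − 544/18801·(0.985800+0.964700+0.918500))/(1+544/18801) = 557/625 ≈ 0.891200

1 1/2 4929/5000
2 1 9647/10000
3 3/2 1837/2000
4 2 557/625
s(1.5y) = (1/(1837/2000) − 1)/(3/2) = 326/5511 ≈ 5.9154%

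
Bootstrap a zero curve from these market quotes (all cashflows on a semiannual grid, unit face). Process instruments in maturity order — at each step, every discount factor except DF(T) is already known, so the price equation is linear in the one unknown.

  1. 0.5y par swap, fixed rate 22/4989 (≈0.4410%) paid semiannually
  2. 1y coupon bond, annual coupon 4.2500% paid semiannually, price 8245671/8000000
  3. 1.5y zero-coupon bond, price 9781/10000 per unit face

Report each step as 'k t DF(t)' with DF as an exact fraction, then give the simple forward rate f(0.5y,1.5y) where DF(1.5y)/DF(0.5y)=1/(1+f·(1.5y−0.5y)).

1 1/2 4989/5000
2 1 1977/2000
3 3/2 9781/10000
f(0.5y,1.5y) = ((4989/5000)/(9781/10000) − 1)/(1) = 197/9781 ≈ 2.0141%

step 1 [0.5y] swap r/2=11/4989: DF=(1 − 11/4989·(0))/(1+11/4989) = 4989/5000 ≈ 0.997800
step 2 [1y] bond c/2=17/800: DF=(8245671/8000000 − 17/800·(0.997800))/(1+17/800) = 1977/2000 ≈ 0.988500
step 3 [1.5y] zero: DF = P = 9781/10000 ≈ 0.978100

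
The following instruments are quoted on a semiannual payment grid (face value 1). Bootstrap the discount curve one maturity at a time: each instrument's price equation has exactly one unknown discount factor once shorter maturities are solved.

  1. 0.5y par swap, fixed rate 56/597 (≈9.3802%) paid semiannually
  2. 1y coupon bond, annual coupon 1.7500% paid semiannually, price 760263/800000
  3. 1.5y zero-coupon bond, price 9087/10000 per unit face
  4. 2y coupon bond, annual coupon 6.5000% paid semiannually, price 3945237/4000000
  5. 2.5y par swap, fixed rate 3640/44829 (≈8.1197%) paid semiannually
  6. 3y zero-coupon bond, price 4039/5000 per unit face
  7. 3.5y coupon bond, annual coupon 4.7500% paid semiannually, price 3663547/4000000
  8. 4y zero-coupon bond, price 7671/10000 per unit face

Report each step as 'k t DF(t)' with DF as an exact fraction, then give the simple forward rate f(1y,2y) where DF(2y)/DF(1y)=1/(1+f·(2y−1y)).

1 1/2 597/625
2 1 4669/5000
3 3/2 9087/10000
4 2 542/625
5 5/2 409/500
6 3 4039/5000
7 7/2 7719/10000
8 4 7671/10000
f(1y,2y) = ((4669/5000)/(542/625) − 1)/(1) = 333/4336 ≈ 7.6799%

step 1 [0.5y] swap r/2=28/597: DF=(1 − 28/597·(0))/(1+28/597) = 597/625 ≈ 0.955200
step 2 [1y] bond c/2=7/800: DF=(760263/800000 − 7/800·(0.955200))/(1+7/800) = 4669/5000 ≈ 0.933800
step 3 [1.5y] zero: DF = P = 9087/10000 ≈ 0.908700
step 4 [2y] bond c/2=13/400: DF=(3945237/4000000 − 13/400·(0.955200+0.933800+0.908700))/(1+13/400) = 542/625 ≈ 0.867200
step 5 [2.5y] swap r/2=1820/44829: DF=(1 − 1820/44829·(0.955200+0.933800+0.908700+0.867200))/(1+1820/44829) = 409/500 ≈ 0.818000
step 6 [3y] zero: DF = P = 4039/5000 ≈ 0.807800
step 7 [3.5y] bond c/2=19/800: DF=(3663547/4000000 − 19/800·(0.955200+0.933800+0.908700+0.867200+0.818000+0.807800))/(1+19/800) = 7719/10000 ≈ 0.771900
step 8 [4y] zero: DF = P = 7671/10000 ≈ 0.767100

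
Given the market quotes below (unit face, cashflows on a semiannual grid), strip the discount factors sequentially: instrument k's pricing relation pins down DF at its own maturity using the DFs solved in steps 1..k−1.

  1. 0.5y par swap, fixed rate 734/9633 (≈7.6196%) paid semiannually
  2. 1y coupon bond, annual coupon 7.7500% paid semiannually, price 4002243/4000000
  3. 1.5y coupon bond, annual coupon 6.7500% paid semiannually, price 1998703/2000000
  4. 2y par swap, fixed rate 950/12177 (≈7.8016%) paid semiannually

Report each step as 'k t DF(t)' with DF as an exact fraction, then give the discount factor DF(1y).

1 1/2 9633/10000
2 1 9273/10000
3 3/2 181/200
4 2 343/400
DF(1y) = 9273/10000 ≈ 0.927300

step 1 [0.5y] swap r/2=367/9633: DF=(1 − 367/9633·(0))/(1+367/9633) = 9633/10000 ≈ 0.963300
step 2 [1y] bond c/2=31/800: DF=(4002243/4000000 − 31/800·(0.963300))/(1+31/800) = 9273/10000 ≈ 0.927300
step 3 [1.5y] bond c/2=27/800: DF=(1998703/2000000 − 27/800·(0.963300+0.927300))/(1+27/800) = 181/200 ≈ 0.905000
step 4 [2y] swap r/2=475/12177: DF=(1 − 475/12177·(0.963300+0.927300+0.905000))/(1+475/12177) = 343/400 ≈ 0.857500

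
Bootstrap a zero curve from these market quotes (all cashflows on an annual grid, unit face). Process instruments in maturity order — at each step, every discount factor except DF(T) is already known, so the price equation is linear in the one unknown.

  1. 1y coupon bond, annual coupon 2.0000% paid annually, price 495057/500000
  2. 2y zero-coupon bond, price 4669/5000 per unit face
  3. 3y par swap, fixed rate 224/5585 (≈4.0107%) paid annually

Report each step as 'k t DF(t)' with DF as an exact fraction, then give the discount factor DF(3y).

step 1 [1y] bond c/1=1/50: DF=(495057/500000 − 1/50·(0))/(1+1/50) = 9707/10000 ≈ 0.970700
step 2 [2y] zero: DF = P = 4669/5000 ≈ 0.933800
step 3 [3y] swap r/1=224/5585: DF=(1 − 224/5585·(0.970700+0.933800))/(1+224/5585) = 111/125 ≈ 0.888000

1 1 9707/10000
2 2 4669/5000
3 3 111/125
DF(3y) = 111/125 ≈ 0.888000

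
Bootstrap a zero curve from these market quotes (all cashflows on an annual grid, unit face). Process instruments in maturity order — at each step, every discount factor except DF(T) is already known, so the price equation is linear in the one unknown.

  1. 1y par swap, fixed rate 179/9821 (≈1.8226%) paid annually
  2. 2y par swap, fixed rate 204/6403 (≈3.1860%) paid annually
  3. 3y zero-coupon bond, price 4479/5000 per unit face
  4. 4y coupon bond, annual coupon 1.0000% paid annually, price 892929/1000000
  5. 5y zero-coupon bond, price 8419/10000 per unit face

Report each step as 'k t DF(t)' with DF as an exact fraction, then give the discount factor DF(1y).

step 1 [1y] swap r/1=179/9821: DF=(1 − 179/9821·(0))/(1+179/9821) = 9821/10000 ≈ 0.982100
step 2 [2y] swap r/1=204/6403: DF=(1 − 204/6403·(0.982100))/(1+204/6403) = 2347/2500 ≈ 0.938800
step 3 [3y] zero: DF = P = 4479/5000 ≈ 0.895800
step 4 [4y] bond c/1=1/100: DF=(892929/1000000 − 1/100·(0.982100+0.938800+0.895800))/(1+1/100) = 4281/5000 ≈ 0.856200
step 5 [5y] zero: DF = P = 8419/10000 ≈ 0.841900

1 1 9821/10000
2 2 2347/2500
3 3 4479/5000
4 4 4281/5000
5 5 8419/10000
DF(1y) = 9821/10000 ≈ 0.982100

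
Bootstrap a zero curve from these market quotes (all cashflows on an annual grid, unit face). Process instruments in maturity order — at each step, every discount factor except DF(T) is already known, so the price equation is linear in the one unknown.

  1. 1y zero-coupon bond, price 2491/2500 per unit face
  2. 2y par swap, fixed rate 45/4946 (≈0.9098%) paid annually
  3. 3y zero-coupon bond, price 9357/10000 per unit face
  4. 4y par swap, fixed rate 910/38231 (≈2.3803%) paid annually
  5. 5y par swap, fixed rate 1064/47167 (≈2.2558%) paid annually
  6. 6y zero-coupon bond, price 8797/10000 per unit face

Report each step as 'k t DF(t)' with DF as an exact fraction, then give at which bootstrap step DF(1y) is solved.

step 1 [1y] zero: DF = P = 2491/2500 ≈ 0.996400
step 2 [2y] swap r/1=45/4946: DF=(1 − 45/4946·(0.996400))/(1+45/4946) = 491/500 ≈ 0.982000
step 3 [3y] zero: DF = P = 9357/10000 ≈ 0.935700
step 4 [4y] swap r/1=910/38231: DF=(1 − 910/38231·(0.996400+0.982000+0.935700))/(1+910/38231) = 909/1000 ≈ 0.909000
step 5 [5y] swap r/1=1064/47167: DF=(1 − 1064/47167·(0.996400+0.982000+0.935700+0.909000))/(1+1064/47167) = 1117/1250 ≈ 0.893600
step 6 [6y] zero: DF = P = 8797/10000 ≈ 0.879700

1 1 2491/2500
2 2 491/500
3 3 9357/10000
4 4 909/1000
5 5 1117/1250
6 6 8797/10000
DF(1y) is solved at step 1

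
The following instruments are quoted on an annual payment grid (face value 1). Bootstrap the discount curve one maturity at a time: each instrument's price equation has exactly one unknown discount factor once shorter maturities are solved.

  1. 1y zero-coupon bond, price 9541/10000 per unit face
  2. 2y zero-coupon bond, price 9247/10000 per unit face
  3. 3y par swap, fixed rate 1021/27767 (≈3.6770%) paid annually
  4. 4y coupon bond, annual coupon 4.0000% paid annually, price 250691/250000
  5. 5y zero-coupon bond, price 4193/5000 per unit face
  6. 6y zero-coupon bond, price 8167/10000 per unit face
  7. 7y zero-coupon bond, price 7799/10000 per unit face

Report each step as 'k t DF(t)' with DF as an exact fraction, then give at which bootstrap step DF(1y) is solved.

1 1 9541/10000
2 2 9247/10000
3 3 8979/10000
4 4 4287/5000
5 5 4193/5000
6 6 8167/10000
7 7 7799/10000
DF(1y) is solved at step 1

step 1 [1y] zero: DF = P = 9541/10000 ≈ 0.954100
step 2 [2y] zero: DF = P = 9247/10000 ≈ 0.924700
step 3 [3y] swap r/1=1021/27767: DF=(1 − 1021/27767·(0.954100+0.924700))/(1+1021/27767) = 8979/10000 ≈ 0.897900
step 4 [4y] bond c/1=1/25: DF=(250691/250000 − 1/25·(0.954100+0.924700+0.897900))/(1+1/25) = 4287/5000 ≈ 0.857400
step 5 [5y] zero: DF = P = 4193/5000 ≈ 0.838600
step 6 [6y] zero: DF = P = 8167/10000 ≈ 0.816700
step 7 [7y] zero: DF = P = 7799/10000 ≈ 0.779900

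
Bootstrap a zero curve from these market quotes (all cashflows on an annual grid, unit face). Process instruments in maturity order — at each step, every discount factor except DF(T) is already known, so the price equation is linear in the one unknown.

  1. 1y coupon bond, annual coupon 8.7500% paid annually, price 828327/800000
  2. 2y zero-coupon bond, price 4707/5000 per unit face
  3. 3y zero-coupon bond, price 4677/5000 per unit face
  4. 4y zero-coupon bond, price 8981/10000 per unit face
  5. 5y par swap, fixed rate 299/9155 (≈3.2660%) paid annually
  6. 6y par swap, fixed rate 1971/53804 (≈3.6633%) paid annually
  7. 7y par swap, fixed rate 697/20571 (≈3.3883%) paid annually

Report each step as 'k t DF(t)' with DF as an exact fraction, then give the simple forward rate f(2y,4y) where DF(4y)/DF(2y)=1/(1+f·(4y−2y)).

1 1 9521/10000
2 2 4707/5000
3 3 4677/5000
4 4 8981/10000
5 5 1701/2000
6 6 8029/10000
7 7 7909/10000
f(2y,4y) = ((4707/5000)/(8981/10000) − 1)/(2) = 433/17962 ≈ 2.4106%

step 1 [1y] bond c/1=7/80: DF=(828327/800000 − 7/80·(0))/(1+7/80) = 9521/10000 ≈ 0.952100
step 2 [2y] zero: DF = P = 4707/5000 ≈ 0.941400
step 3 [3y] zero: DF = P = 4677/5000 ≈ 0.935400
step 4 [4y] zero: DF = P = 8981/10000 ≈ 0.898100
step 5 [5y] swap r/1=299/9155: DF=(1 − 299/9155·(0.952100+0.941400+0.935400+0.898100))/(1+299/9155) = 1701/2000 ≈ 0.850500
step 6 [6y] swap r/1=1971/53804: DF=(1 − 1971/53804·(0.952100+0.941400+0.935400+0.898100+0.850500))/(1+1971/53804) = 8029/10000 ≈ 0.802900
step 7 [7y] swap r/1=697/20571: DF=(1 − 697/20571·(0.952100+0.941400+0.935400+0.898100+0.850500+0.802900))/(1+697/20571) = 7909/10000 ≈ 0.790900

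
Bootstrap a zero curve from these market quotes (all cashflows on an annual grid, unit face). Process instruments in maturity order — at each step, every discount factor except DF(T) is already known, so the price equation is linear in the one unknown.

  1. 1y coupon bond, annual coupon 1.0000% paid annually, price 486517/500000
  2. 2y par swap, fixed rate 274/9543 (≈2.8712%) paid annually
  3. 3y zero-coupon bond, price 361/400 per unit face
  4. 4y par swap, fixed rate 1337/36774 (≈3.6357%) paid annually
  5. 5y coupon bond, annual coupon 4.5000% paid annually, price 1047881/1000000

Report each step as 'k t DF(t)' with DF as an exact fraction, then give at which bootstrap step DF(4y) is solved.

1 1 4817/5000
2 2 2363/2500
3 3 361/400
4 4 8663/10000
5 5 2111/2500
DF(4y) is solved at step 4

step 1 [1y] bond c/1=1/100: DF=(486517/500000 − 1/100·(0))/(1+1/100) = 4817/5000 ≈ 0.963400
step 2 [2y] swap r/1=274/9543: DF=(1 − 274/9543·(0.963400))/(1+274/9543) = 2363/2500 ≈ 0.945200
step 3 [3y] zero: DF = P = 361/400 ≈ 0.902500
step 4 [4y] swap r/1=1337/36774: DF=(1 − 1337/36774·(0.963400+0.945200+0.902500))/(1+1337/36774) = 8663/10000 ≈ 0.866300
step 5 [5y] bond c/1=9/200: DF=(1047881/1000000 − 9/200·(0.963400+0.945200+0.902500+0.866300))/(1+9/200) = 2111/2500 ≈ 0.844400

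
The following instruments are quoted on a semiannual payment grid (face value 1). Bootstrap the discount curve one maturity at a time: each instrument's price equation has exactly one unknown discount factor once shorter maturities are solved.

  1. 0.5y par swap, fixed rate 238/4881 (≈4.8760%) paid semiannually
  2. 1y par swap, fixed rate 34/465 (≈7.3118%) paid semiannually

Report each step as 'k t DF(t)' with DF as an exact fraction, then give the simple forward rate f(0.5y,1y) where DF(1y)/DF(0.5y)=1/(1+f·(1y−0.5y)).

step 1 [0.5y] swap r/2=119/4881: DF=(1 − 119/4881·(0))/(1+119/4881) = 4881/5000 ≈ 0.976200
step 2 [1y] swap r/2=17/465: DF=(1 − 17/465·(0.976200))/(1+17/465) = 9303/10000 ≈ 0.930300

1 1/2 4881/5000
2 1 9303/10000
f(0.5y,1y) = ((4881/5000)/(9303/10000) − 1)/(1/2) = 306/3101 ≈ 9.8678%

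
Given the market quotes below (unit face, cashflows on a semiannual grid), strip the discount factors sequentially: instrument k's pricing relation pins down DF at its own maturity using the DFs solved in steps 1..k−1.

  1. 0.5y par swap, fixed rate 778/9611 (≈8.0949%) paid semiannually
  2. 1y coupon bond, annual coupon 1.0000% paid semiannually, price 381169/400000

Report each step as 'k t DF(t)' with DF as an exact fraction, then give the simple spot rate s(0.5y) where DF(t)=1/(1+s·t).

1 1/2 9611/10000
2 1 4717/5000
s(0.5y) = (1/(9611/10000) − 1)/(1/2) = 778/9611 ≈ 8.0949%

step 1 [0.5y] swap r/2=389/9611: DF=(1 − 389/9611·(0))/(1+389/9611) = 9611/10000 ≈ 0.961100
step 2 [1y] bond c/2=1/200: DF=(381169/400000 − 1/200·(0.961100))/(1+1/200) = 4717/5000 ≈ 0.943400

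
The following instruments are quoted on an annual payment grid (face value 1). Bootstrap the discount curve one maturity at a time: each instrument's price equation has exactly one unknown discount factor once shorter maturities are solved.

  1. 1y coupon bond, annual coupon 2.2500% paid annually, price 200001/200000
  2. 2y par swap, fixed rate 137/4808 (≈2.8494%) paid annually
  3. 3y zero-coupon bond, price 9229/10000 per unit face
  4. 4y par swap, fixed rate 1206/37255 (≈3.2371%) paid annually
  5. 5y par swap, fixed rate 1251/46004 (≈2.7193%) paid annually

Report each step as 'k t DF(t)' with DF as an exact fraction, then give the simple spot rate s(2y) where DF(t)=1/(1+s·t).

1 1 489/500
2 2 2363/2500
3 3 9229/10000
4 4 4397/5000
5 5 8749/10000
s(2y) = (1/(2363/2500) − 1)/(2) = 137/4726 ≈ 2.8989%

step 1 [1y] bond c/1=9/400: DF=(200001/200000 − 9/400·(0))/(1+9/400) = 489/500 ≈ 0.978000
step 2 [2y] swap r/1=137/4808: DF=(1 − 137/4808·(0.978000))/(1+137/4808) = 2363/2500 ≈ 0.945200
step 3 [3y] zero: DF = P = 9229/10000 ≈ 0.922900
step 4 [4y] swap r/1=1206/37255: DF=(1 − 1206/37255·(0.978000+0.945200+0.922900))/(1+1206/37255) = 4397/5000 ≈ 0.879400
step 5 [5y] swap r/1=1251/46004: DF=(1 − 1251/46004·(0.978000+0.945200+0.922900+0.879400))/(1+1251/46004) = 8749/10000 ≈ 0.874900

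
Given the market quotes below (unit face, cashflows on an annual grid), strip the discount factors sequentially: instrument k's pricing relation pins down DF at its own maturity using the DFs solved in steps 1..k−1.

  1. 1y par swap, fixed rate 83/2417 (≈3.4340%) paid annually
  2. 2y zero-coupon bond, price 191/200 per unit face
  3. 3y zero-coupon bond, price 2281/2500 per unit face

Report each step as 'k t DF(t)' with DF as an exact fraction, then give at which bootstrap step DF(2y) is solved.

step 1 [1y] swap r/1=83/2417: DF=(1 − 83/2417·(0))/(1+83/2417) = 2417/2500 ≈ 0.966800
step 2 [2y] zero: DF = P = 191/200 ≈ 0.955000
step 3 [3y] zero: DF = P = 2281/2500 ≈ 0.912400

1 1 2417/2500
2 2 191/200
3 3 2281/2500
DF(2y) is solved at step 2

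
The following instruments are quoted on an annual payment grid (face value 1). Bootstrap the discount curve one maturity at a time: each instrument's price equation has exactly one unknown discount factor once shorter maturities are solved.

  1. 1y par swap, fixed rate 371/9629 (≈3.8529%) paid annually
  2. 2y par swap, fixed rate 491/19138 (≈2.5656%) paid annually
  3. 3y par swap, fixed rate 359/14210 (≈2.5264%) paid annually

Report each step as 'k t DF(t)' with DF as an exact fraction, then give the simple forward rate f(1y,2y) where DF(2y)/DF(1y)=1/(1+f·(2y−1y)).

step 1 [1y] swap r/1=371/9629: DF=(1 − 371/9629·(0))/(1+371/9629) = 9629/10000 ≈ 0.962900
step 2 [2y] swap r/1=491/19138: DF=(1 − 491/19138·(0.962900))/(1+491/19138) = 9509/10000 ≈ 0.950900
step 3 [3y] swap r/1=359/14210: DF=(1 − 359/14210·(0.962900+0.950900))/(1+359/14210) = 4641/5000 ≈ 0.928200

1 1 9629/10000
2 2 9509/10000
3 3 4641/5000
f(1y,2y) = ((9629/10000)/(9509/10000) − 1)/(1) = 120/9509 ≈ 1.2620%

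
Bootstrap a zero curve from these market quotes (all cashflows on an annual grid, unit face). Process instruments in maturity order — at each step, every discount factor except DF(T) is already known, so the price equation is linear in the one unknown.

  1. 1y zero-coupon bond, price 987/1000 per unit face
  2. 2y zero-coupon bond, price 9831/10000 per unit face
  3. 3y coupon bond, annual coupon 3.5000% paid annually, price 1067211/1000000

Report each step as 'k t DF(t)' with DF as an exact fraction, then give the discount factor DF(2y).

step 1 [1y] zero: DF = P = 987/1000 ≈ 0.987000
step 2 [2y] zero: DF = P = 9831/10000 ≈ 0.983100
step 3 [3y] bond c/1=7/200: DF=(1067211/1000000 − 7/200·(0.987000+0.983100))/(1+7/200) = 1929/2000 ≈ 0.964500

1 1 987/1000
2 2 9831/10000
3 3 1929/2000
DF(2y) = 9831/10000 ≈ 0.983100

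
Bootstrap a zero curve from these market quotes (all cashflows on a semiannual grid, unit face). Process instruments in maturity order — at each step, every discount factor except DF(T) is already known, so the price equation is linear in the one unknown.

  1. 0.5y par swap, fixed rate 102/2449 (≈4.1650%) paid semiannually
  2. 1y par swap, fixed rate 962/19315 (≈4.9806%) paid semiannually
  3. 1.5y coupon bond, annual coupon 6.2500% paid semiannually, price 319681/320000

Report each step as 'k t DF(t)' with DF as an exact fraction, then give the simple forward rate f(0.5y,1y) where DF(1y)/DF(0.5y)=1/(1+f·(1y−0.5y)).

step 1 [0.5y] swap r/2=51/2449: DF=(1 − 51/2449·(0))/(1+51/2449) = 2449/2500 ≈ 0.979600
step 2 [1y] swap r/2=481/19315: DF=(1 − 481/19315·(0.979600))/(1+481/19315) = 9519/10000 ≈ 0.951900
step 3 [1.5y] bond c/2=1/32: DF=(319681/320000 − 1/32·(0.979600+0.951900))/(1+1/32) = 4551/5000 ≈ 0.910200

1 1/2 2449/2500
2 1 9519/10000
3 3/2 4551/5000
f(0.5y,1y) = ((2449/2500)/(9519/10000) − 1)/(1/2) = 554/9519 ≈ 5.8199%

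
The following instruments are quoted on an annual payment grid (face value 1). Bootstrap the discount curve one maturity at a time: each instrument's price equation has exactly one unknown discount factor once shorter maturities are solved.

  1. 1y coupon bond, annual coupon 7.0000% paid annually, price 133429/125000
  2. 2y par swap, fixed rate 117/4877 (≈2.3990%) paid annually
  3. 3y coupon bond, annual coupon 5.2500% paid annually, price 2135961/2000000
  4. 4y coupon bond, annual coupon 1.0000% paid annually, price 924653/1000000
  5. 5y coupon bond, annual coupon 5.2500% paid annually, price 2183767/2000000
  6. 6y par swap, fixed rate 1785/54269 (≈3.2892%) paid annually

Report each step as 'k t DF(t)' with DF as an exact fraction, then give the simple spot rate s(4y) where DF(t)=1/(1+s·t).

1 1 1247/1250
2 2 2383/2500
3 3 4587/5000
4 4 8871/10000
5 5 8501/10000
6 6 1643/2000
s(4y) = (1/(8871/10000) − 1)/(4) = 1129/35484 ≈ 3.1817%

step 1 [1y] bond c/1=7/100: DF=(133429/125000 − 7/100·(0))/(1+7/100) = 1247/1250 ≈ 0.997600
step 2 [2y] swap r/1=117/4877: DF=(1 − 117/4877·(0.997600))/(1+117/4877) = 2383/2500 ≈ 0.953200
step 3 [3y] bond c/1=21/400: DF=(2135961/2000000 − 21/400·(0.997600+0.953200))/(1+21/400) = 4587/5000 ≈ 0.917400
step 4 [4y] bond c/1=1/100: DF=(924653/1000000 − 1/100·(0.997600+0.953200+0.917400))/(1+1/100) = 8871/10000 ≈ 0.887100
step 5 [5y] bond c/1=21/400: DF=(2183767/2000000 − 21/400·(0.997600+0.953200+0.917400+0.887100))/(1+21/400) = 8501/10000 ≈ 0.850100
step 6 [6y] swap r/1=1785/54269: DF=(1 − 1785/54269·(0.997600+0.953200+0.917400+0.887100+0.850100))/(1+1785/54269) = 1643/2000 ≈ 0.821500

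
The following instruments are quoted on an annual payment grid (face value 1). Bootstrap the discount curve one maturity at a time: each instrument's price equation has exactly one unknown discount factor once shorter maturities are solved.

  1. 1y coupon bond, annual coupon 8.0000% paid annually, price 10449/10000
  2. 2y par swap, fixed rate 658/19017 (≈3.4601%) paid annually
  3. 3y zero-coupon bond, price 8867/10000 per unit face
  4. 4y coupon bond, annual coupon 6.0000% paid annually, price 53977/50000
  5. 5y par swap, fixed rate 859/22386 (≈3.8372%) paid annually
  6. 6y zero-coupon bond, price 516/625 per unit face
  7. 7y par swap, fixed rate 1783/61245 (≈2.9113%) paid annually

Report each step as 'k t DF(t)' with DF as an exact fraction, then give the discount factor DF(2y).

step 1 [1y] bond c/1=2/25: DF=(10449/10000 − 2/25·(0))/(1+2/25) = 387/400 ≈ 0.967500
step 2 [2y] swap r/1=658/19017: DF=(1 − 658/19017·(0.967500))/(1+658/19017) = 4671/5000 ≈ 0.934200
step 3 [3y] zero: DF = P = 8867/10000 ≈ 0.886700
step 4 [4y] bond c/1=3/50: DF=(53977/50000 − 3/50·(0.967500+0.934200+0.886700))/(1+3/50) = 4303/5000 ≈ 0.860600
step 5 [5y] swap r/1=859/22386: DF=(1 − 859/22386·(0.967500+0.934200+0.886700+0.860600))/(1+859/22386) = 4141/5000 ≈ 0.828200
step 6 [6y] zero: DF = P = 516/625 ≈ 0.825600
step 7 [7y] swap r/1=1783/61245: DF=(1 − 1783/61245·(0.967500+0.934200+0.886700+0.860600+0.828200+0.825600))/(1+1783/61245) = 8217/10000 ≈ 0.821700

1 1 387/400
2 2 4671/5000
3 3 8867/10000
4 4 4303/5000
5 5 4141/5000
6 6 516/625
7 7 8217/10000
DF(2y) = 4671/5000 ≈ 0.934200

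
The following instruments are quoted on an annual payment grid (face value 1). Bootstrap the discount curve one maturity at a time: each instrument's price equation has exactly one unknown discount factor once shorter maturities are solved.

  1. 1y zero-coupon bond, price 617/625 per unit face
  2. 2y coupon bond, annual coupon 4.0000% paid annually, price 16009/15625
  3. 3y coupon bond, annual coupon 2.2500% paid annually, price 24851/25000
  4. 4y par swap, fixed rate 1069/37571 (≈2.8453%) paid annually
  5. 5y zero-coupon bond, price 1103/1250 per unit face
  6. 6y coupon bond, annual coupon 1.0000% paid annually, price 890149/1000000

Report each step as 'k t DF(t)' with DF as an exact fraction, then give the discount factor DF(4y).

1 1 617/625
2 2 592/625
3 3 581/625
4 4 8931/10000
5 5 1103/1250
6 6 4177/5000
DF(4y) = 8931/10000 ≈ 0.893100

step 1 [1y] zero: DF = P = 617/625 ≈ 0.987200
step 2 [2y] bond c/1=1/25: DF=(16009/15625 − 1/25·(0.987200))/(1+1/25) = 592/625 ≈ 0.947200
step 3 [3y] bond c/1=9/400: DF=(24851/25000 − 9/400·(0.987200+0.947200))/(1+9/400) = 581/625 ≈ 0.929600
step 4 [4y] swap r/1=1069/37571: DF=(1 − 1069/37571·(0.987200+0.947200+0.929600))/(1+1069/37571) = 8931/10000 ≈ 0.893100
step 5 [5y] zero: DF = P = 1103/1250 ≈ 0.882400
step 6 [6y] bond c/1=1/100: DF=(890149/1000000 − 1/100·(0.987200+0.947200+0.929600+0.893100+0.882400))/(1+1/100) = 4177/5000 ≈ 0.835400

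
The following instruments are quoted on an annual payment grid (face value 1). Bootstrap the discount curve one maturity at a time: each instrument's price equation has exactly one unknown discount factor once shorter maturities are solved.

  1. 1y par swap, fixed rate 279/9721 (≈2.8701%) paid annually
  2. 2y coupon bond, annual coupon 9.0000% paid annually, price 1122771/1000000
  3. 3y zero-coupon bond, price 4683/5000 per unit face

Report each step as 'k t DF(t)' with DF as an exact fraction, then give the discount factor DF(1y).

step 1 [1y] swap r/1=279/9721: DF=(1 − 279/9721·(0))/(1+279/9721) = 9721/10000 ≈ 0.972100
step 2 [2y] bond c/1=9/100: DF=(1122771/1000000 − 9/100·(0.972100))/(1+9/100) = 4749/5000 ≈ 0.949800
step 3 [3y] zero: DF = P = 4683/5000 ≈ 0.936600

1 1 9721/10000
2 2 4749/5000
3 3 4683/5000
DF(1y) = 9721/10000 ≈ 0.972100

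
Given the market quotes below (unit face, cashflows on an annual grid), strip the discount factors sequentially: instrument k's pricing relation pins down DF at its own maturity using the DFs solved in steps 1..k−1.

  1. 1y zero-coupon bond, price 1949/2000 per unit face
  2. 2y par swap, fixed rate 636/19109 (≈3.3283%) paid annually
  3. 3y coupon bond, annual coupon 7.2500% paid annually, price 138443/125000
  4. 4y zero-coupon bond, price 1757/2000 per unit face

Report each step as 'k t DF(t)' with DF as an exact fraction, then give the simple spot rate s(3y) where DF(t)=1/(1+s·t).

1 1 1949/2000
2 2 2341/2500
3 3 1807/2000
4 4 1757/2000
s(3y) = (1/(1807/2000) − 1)/(3) = 193/5421 ≈ 3.5602%

step 1 [1y] zero: DF = P = 1949/2000 ≈ 0.974500
step 2 [2y] swap r/1=636/19109: DF=(1 − 636/19109·(0.974500))/(1+636/19109) = 2341/2500 ≈ 0.936400
step 3 [3y] bond c/1=29/400: DF=(138443/125000 − 29/400·(0.974500+0.936400))/(1+29/400) = 1807/2000 ≈ 0.903500
step 4 [4y] zero: DF = P = 1757/2000 ≈ 0.878500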